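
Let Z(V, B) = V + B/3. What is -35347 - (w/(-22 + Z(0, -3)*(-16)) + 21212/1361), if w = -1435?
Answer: -290723909/8166 ≈ -35602.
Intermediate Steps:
Z(V, B) = V + B/3 (Z(V, B) = V + B*(⅓) = V + B/3)
-35347 - (w/(-22 + Z(0, -3)*(-16)) + 21212/1361) = -35347 - (-1435/(-22 + (0 + (⅓)*(-3))*(-16)) + 21212/1361) = -35347 - (-1435/(-22 + (0 - 1)*(-16)) + 21212*(1/1361)) = -35347 - (-1435/(-22 - 1*(-16)) + 21212/1361) = -35347 - (-1435/(-22 + 16) + 21212/1361) = -35347 - (-1435/(-6) + 21212/1361) = -35347 - (-1435*(-⅙) + 21212/1361) = -35347 - (1435/6 + 21212/1361) = -35347 - 1*2080307/8166 = -35347 - 2080307/8166 = -290723909/8166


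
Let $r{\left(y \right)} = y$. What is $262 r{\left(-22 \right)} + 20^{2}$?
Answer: $-5364$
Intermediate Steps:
$262 r{\left(-22 \right)} + 20^{2} = 262 \left(-22\right) + 20^{2} = -5764 + 400 = -5364$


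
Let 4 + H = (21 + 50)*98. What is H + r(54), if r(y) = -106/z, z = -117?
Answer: 813724/117 ≈ 6954.9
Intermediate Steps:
r(y) = 106/117 (r(y) = -106/(-117) = -106*(-1/117) = 106/117)
H = 6954 (H = -4 + (21 + 50)*98 = -4 + 71*98 = -4 + 6958 = 6954)
H + r(54) = 6954 + 106/117 = 813724/117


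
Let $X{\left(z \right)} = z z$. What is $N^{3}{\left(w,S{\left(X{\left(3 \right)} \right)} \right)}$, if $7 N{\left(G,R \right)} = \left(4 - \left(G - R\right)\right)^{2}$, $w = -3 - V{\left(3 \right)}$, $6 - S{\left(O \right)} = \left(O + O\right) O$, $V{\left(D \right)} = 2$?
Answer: $29417779503$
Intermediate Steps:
$X{\left(z \right)} = z^{2}$
$S{\left(O \right)} = 6 - 2 O^{2}$ ($S{\left(O \right)} = 6 - \left(O + O\right) O = 6 - 2 O O = 6 - 2 O^{2}$)
$w = -5$ ($w = -3 - 2 = -5$)
$N{\left(G,R \right)} = \frac{\left(4 + R - G\right)^{2}}{7}$ ($N{\left(G,R \right)} = \frac{\left(4 - \left(G - R\right)\right)^{2}}{7} = \frac{\left(4 + R - G\right)^{2}}{7}$)
$N^{3}{\left(w,S{\left(X{\left(3 \right)} \right)} \right)} = \left(\frac{\left(4 + \left(6 - 2 \left(3^{2}\right)^{2}\right) - -5\right)^{2}}{7}\right)^{3} = \left(\frac{\left(4 + \left(6 - 2 \cdot 9^{2}\right) + 5\right)^{2}}{7}\right)^{3} = \left(\frac{\left(4 + \left(6 - 162\right) + 5\right)^{2}}{7}\right)^{3} = \left(\frac{\left(4 - 156 + 5\right)^{2}}{7}\right)^{3} = \left(\frac{\left(-147\right)^{2}}{7}\right)^{3} = \left(\frac{1}{7} \cdot 21609\right)^{3} = 3087^{3} = 29417779503$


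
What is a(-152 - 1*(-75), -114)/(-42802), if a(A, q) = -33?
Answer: 33/42802 ≈ 0.00077099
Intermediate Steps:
a(-152 - 1*(-75), -114)/(-42802) = -33/(-42802) = -33*(-1/42802) = 33/42802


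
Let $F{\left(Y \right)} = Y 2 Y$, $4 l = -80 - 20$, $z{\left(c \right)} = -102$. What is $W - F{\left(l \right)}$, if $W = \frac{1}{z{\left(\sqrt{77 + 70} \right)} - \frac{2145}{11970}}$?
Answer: $- \frac{101924548}{81539} \approx -1250.0$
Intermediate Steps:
$l = -25$ ($l = \frac{-80 - 20}{4} = \frac{1}{4} \left(-100\right) = -25$)
$F{\left(Y \right)} = 2 Y^{2}$ ($F{\left(Y \right)} = 2 Y Y = 2 Y^{2}$)
$W = - \frac{798}{81539}$ ($W = \frac{1}{-102 - \frac{2145}{11970}} = \frac{1}{-102 - \frac{143}{798}} = \frac{1}{- \frac{81539}{798}} = - \frac{798}{81539} \approx -0.0097867$)
$W - F{\left(l \right)} = - \frac{798}{81539} - 2 \left(-25\right)^{2} = - \frac{798}{81539} - 2 \cdot 625 = - \frac{798}{81539} - 1250 = - \frac{101924548}{81539}$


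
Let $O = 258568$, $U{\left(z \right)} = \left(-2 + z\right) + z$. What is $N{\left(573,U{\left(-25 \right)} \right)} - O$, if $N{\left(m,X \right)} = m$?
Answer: $-257995$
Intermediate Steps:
$U{\left(z \right)} = -2 + 2 z$
$N{\left(573,U{\left(-25 \right)} \right)} - O = 573 - 258568 = -257995$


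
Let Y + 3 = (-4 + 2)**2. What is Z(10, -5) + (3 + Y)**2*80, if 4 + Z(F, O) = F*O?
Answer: 1226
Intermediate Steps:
Z(F, O) = -4 + F*O
Y = 1 (Y = -3 + (-4 + 2)**2 = -3 + (-2)**2 = -3 + 4 = 1)
Z(10, -5) + (3 + Y)**2*80 = (-4 + 10*(-5)) + (3 + 1)**2*80 = (-4 - 50) + 4**2*80 = -54 + 16*80 = -54 + 1280 = 1226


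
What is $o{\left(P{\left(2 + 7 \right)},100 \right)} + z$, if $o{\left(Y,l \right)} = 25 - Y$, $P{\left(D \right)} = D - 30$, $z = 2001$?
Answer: $2047$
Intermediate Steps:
$P{\left(D \right)} = -30 + D$ ($P{\left(D \right)} = D - 30 = -30 + D$)
$o{\left(P{\left(2 + 7 \right)},100 \right)} + z = \left(25 - \left(-30 + \left(2 + 7\right)\right)\right) + 2001 = \left(25 - \left(-30 + 9\right)\right) + 2001 = \left(25 - -21\right) + 2001 = \left(25 + 21\right) + 2001 = 46 + 2001 = 2047$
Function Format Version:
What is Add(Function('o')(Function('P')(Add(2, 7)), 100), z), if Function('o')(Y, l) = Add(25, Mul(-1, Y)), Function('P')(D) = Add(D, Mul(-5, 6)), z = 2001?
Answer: 2047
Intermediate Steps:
Function('P')(D) = Add(-30, D) (Function('P')(D) = Add(D, -30) = Add(-30, D))
Add(Function('o')(Function('P')(Add(2, 7)), 100), z) = Add(Add(25, Mul(-1, Add(-30, Add(2, 7)))), 2001) = Add(Add(25, Mul(-1, Add(-30, 9))), 2001) = Add(Add(25, Mul(-1, -21)), 2001) = Add(Add(25, 21), 2001) = Add(46, 2001) = 2047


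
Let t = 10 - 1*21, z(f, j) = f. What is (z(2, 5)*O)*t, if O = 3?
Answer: -66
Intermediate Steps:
t = -11 (t = 10 - 21 = -11)
(z(2, 5)*O)*t = (2*3)*(-11) = 6*(-11) = -66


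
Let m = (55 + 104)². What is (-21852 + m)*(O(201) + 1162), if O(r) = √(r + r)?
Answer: 3984498 + 3429*√402 ≈ 4.0532e+6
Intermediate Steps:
O(r) = √2*√r (O(r) = √(2*r) = √2*√r)
m = 25281 (m = 159² = 25281)
(-21852 + m)*(O(201) + 1162) = (-21852 + 25281)*(√2*√201 + 1162) = 3429*(√402 + 1162) = 3429*(1162 + √402) = 3984498 + 3429*√402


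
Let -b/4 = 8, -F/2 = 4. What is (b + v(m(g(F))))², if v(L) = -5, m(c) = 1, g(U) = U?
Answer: 1369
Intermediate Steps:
F = -8 (F = -2*4 = -8)
b = -32 (b = -4*8 = -32)
(b + v(m(g(F))))² = (-32 - 5)² = (-37)² = 1369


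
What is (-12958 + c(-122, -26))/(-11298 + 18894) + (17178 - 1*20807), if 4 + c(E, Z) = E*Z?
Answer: -13787837/3798 ≈ -3630.3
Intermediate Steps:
c(E, Z) = -4 + E*Z
(-12958 + c(-122, -26))/(-11298 + 18894) + (17178 - 1*20807) = (-12958 + (-4 - 122*(-26)))/(-11298 + 18894) + (17178 - 1*20807) = (-12958 + (-4 + 3172))/7596 + (17178 - 20807) = (-12958 + 3168)*(1/7596) - 3629 = -9790*1/7596 - 3629 = -4895/3798 - 3629 = -13787837/3798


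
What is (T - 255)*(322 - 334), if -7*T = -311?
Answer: 17688/7 ≈ 2526.9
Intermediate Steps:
T = 311/7 (T = -⅐*(-311) = 311/7 ≈ 44.429)
(T - 255)*(322 - 334) = (311/7 - 255)*(322 - 334) = -1474/7*(-12) = 17688/7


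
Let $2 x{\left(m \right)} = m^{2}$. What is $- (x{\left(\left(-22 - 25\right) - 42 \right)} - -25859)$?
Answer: $- \frac{59639}{2} \approx -29820.0$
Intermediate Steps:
$x{\left(m \right)} = \frac{m^{2}}{2}$
$- (x{\left(\left(-22 - 25\right) - 42 \right)} - -25859) = - (\frac{\left(\left(-22 - 25\right) - 42\right)^{2}}{2} - -25859) = - (\frac{\left(-47 - 42\right)^{2}}{2} + 25859) = - (\frac{\left(-89\right)^{2}}{2} + 25859) = - (\frac{1}{2} \cdot 7921 + 25859) = - (\frac{7921}{2} + 25859) = \left(-1\right) \frac{59639}{2} = - \frac{59639}{2}$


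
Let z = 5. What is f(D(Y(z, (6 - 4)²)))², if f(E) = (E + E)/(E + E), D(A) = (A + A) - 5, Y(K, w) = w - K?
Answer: 1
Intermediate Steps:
D(A) = -5 + 2*A (D(A) = 2*A - 5 = -5 + 2*A)
f(E) = 1 (f(E) = (2*E)/((2*E)) = (2*E)*(1/(2*E)) = 1)
f(D(Y(z, (6 - 4)²)))² = 1² = 1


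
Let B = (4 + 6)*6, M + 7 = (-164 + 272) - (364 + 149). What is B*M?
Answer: -24720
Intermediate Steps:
M = -412 (M = -7 + ((-164 + 272) - (364 + 149)) = -7 + (108 - 1*513) = -7 + (108 - 513) = -7 - 405 = -412)
B = 60 (B = 10*6 = 60)
B*M = 60*(-412) = -24720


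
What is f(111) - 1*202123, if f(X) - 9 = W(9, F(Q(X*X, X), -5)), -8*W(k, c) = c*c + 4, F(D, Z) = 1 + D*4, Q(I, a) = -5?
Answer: -1617277/8 ≈ -2.0216e+5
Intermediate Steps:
F(D, Z) = 1 + 4*D
W(k, c) = -1/2 - c**2/8 (W(k, c) = -(c*c + 4)/8 = -(c**2 + 4)/8 = -(4 + c**2)/8 = -1/2 - c**2/8)
f(X) = -293/8 (f(X) = 9 + (-1/2 - (1 + 4*(-5))**2/8) = 9 + (-1/2 - (1 - 20)**2/8) = 9 + (-1/2 - 1/8*(-19)**2) = 9 + (-1/2 - 1/8*361) = 9 + (-1/2 - 361/8) = 9 - 365/8 = -293/8)
f(111) - 1*202123 = -293/8 - 1*202123 = -293/8 - 202123 = -1617277/8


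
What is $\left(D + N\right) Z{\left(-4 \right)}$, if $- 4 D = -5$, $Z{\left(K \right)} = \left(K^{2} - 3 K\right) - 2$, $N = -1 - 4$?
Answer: $- \frac{195}{2} \approx -97.5$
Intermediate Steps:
$N = -5$ ($N = -1 - 4 = -5$)
$Z{\left(K \right)} = -2 + K^{2} - 3 K$
$D = \frac{5}{4}$ ($D = \left(- \frac{1}{4}\right) \left(-5\right) = \frac{5}{4} \approx 1.25$)
$\left(D + N\right) Z{\left(-4 \right)} = \left(\frac{5}{4} - 5\right) \left(-2 + \left(-4\right)^{2} - -12\right) = - \frac{15 \left(-2 + 16 + 12\right)}{4} = \left(- \frac{15}{4}\right) 26 = - \frac{195}{2}$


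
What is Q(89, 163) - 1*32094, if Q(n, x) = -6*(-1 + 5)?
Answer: -32118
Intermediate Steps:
Q(n, x) = -24 (Q(n, x) = -6*4 = -24)
Q(89, 163) - 1*32094 = -24 - 1*32094 = -24 - 32094 = -32118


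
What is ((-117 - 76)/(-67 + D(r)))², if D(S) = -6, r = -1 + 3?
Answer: 37249/5329 ≈ 6.9899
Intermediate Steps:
r = 2
((-117 - 76)/(-67 + D(r)))² = ((-117 - 76)/(-67 - 6))² = (-193/(-73))² = (-193*(-1/73))² = (193/73)² = 37249/5329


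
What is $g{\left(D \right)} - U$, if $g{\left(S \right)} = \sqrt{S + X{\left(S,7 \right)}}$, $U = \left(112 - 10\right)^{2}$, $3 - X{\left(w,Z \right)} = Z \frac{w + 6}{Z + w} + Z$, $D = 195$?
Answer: $-10404 + \frac{5 \sqrt{300374}}{202} \approx -10390.0$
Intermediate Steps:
$X{\left(w,Z \right)} = 3 - Z - \frac{Z \left(6 + w\right)}{Z + w}$ ($X{\left(w,Z \right)} = 3 - \left(Z \frac{w + 6}{Z + w} + Z\right) = 3 - \left(Z \frac{6 + w}{Z + w} + Z\right) = 3 - \left(\frac{Z \left(6 + w\right)}{Z + w} + Z\right) = 3 - \left(Z + \frac{Z \left(6 + w\right)}{Z + w}\right) = 3 - Z - \frac{Z \left(6 + w\right)}{Z + w}$)
$U = 10404$ ($U = 102^{2} = 10404$)
$g{\left(S \right)} = \sqrt{S + \frac{-70 - 11 S}{7 + S}}$ ($g{\left(S \right)} = \sqrt{S + \frac{- 7^{2} - 21 + 3 S - 14 S}{7 + S}} = \sqrt{S + \frac{\left(-1\right) 49 - 21 + 3 S - 14 S}{7 + S}} = \sqrt{S + \frac{-49 - 21 + 3 S - 14 S}{7 + S}} = \sqrt{S + \frac{-70 - 11 S}{7 + S}}$)
$g{\left(D \right)} - U = \sqrt{\frac{-70 + 195^{2} - 780}{7 + 195}} - 10404 = \sqrt{\frac{-70 + 38025 - 780}{202}} - 10404 = \sqrt{\frac{1}{202} \cdot 37175} - 10404 = \sqrt{\frac{37175}{202}} - 10404 = \frac{5 \sqrt{300374}}{202} - 10404 = -10404 + \frac{5 \sqrt{300374}}{202}$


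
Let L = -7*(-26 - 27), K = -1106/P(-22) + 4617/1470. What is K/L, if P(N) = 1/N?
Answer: 11924219/181790 ≈ 65.593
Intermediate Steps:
K = 11924219/490 (K = -1106/(1/(-22)) + 4617/1470 = -1106/(-1/22) + 4617*(1/1470) = -1106*(-22) + 1539/490 = 24332 + 1539/490 = 11924219/490 ≈ 24335.)
L = 371 (L = -7*(-53) = 371)
K/L = (11924219/490)/371 = (11924219/490)*(1/371) = 11924219/181790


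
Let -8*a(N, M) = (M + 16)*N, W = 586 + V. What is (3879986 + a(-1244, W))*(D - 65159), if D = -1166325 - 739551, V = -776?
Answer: -7594257911515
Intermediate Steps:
W = -190 (W = 586 - 776 = -190)
D = -1905876
a(N, M) = -N*(16 + M)/8 (a(N, M) = -(M + 16)*N/8 = -(16 + M)*N/8 = -N*(16 + M)/8)
(3879986 + a(-1244, W))*(D - 65159) = (3879986 - 1/8*(-1244)*(16 - 190))*(-1905876 - 65159) = (3879986 - 1/8*(-1244)*(-174))*(-1971035) = (3879986 - 27057)*(-1971035) = 3852929*(-1971035) = -7594257911515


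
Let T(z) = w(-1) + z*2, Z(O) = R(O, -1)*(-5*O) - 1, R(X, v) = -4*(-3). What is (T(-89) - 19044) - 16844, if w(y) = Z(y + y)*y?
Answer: -36185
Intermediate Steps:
R(X, v) = 12
Z(O) = -1 - 60*O (Z(O) = 12*(-5*O) - 1 = -60*O - 1 = -1 - 60*O)
w(y) = y*(-1 - 120*y) (w(y) = (-1 - 60*(y + y))*y = (-1 - 120*y)*y = y*(-1 - 120*y))
T(z) = -119 + 2*z (T(z) = -1*(-1)*(1 + 120*(-1)) + z*2 = -1*(-1)*(1 - 120) + 2*z = -1*(-1)*(-119) + 2*z = -119 + 2*z)
(T(-89) - 19044) - 16844 = ((-119 + 2*(-89)) - 19044) - 16844 = ((-119 - 178) - 19044) - 16844 = (-297 - 19044) - 16844 = -19341 - 16844 = -36185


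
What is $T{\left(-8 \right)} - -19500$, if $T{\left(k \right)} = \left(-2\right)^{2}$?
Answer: $19504$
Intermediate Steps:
$T{\left(k \right)} = 4$
$T{\left(-8 \right)} - -19500 = 4 - -19500 = 4 + 19500 = 19504$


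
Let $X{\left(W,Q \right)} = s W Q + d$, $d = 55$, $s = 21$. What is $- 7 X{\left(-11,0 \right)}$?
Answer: $-385$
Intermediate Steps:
$X{\left(W,Q \right)} = 55 + 21 Q W$ ($X{\left(W,Q \right)} = 21 W Q + 55 = 21 Q W + 55 = 55 + 21 Q W$)
$- 7 X{\left(-11,0 \right)} = - 7 \left(55 + 21 \cdot 0 \left(-11\right)\right) = - 7 \left(55 + 0\right) = \left(-7\right) 55 = -385$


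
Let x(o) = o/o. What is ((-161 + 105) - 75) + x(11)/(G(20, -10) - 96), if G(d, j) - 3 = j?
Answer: -13494/103 ≈ -131.01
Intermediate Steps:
x(o) = 1
G(d, j) = 3 + j
((-161 + 105) - 75) + x(11)/(G(20, -10) - 96) = ((-161 + 105) - 75) + 1/((3 - 10) - 96) = (-56 - 75) + 1/(-7 - 96) = -131 + 1/(-103) = -131 - 1/103*1 = -131 - 1/103 = -13494/103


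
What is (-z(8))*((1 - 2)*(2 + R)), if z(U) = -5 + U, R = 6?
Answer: 24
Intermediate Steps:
(-z(8))*((1 - 2)*(2 + R)) = (-(-5 + 8))*((1 - 2)*(2 + 6)) = (-1*3)*(-1*8) = -3*(-8) = 24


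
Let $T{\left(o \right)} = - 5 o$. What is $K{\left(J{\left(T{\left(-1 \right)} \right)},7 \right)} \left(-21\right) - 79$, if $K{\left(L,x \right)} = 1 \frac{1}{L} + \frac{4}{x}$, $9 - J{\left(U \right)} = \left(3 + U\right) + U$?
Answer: $- \frac{343}{4} \approx -85.75$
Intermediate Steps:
$J{\left(U \right)} = 6 - 2 U$ ($J{\left(U \right)} = 9 - \left(\left(3 + U\right) + U\right) = 9 - \left(3 + 2 U\right) = 6 - 2 U$)
$K{\left(L,x \right)} = \frac{1}{L} + \frac{4}{x}$
$K{\left(J{\left(T{\left(-1 \right)} \right)},7 \right)} \left(-21\right) - 79 = \left(\frac{1}{6 - 2 \left(\left(-5\right) \left(-1\right)\right)} + \frac{4}{7}\right) \left(-21\right) - 79 = \left(\frac{1}{6 - 10} + 4 \cdot \frac{1}{7}\right) \left(-21\right) - 79 = \left(\frac{1}{6 - 10} + \frac{4}{7}\right) \left(-21\right) - 79 = \left(\frac{1}{-4} + \frac{4}{7}\right) \left(-21\right) - 79 = \left(- \frac{1}{4} + \frac{4}{7}\right) \left(-21\right) - 79 = \frac{9}{28} \left(-21\right) - 79 = - \frac{27}{4} - 79 = - \frac{343}{4}$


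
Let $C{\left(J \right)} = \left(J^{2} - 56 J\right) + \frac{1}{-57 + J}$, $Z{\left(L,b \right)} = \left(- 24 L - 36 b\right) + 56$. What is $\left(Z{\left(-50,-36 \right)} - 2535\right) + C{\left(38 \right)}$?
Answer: $- \frac{12674}{19} \approx -667.05$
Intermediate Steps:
$Z{\left(L,b \right)} = 56 - 36 b - 24 L$ ($Z{\left(L,b \right)} = \left(- 36 b - 24 L\right) + 56 = 56 - 36 b - 24 L$)
$C{\left(J \right)} = J^{2} + \frac{1}{-57 + J} - 56 J$
$\left(Z{\left(-50,-36 \right)} - 2535\right) + C{\left(38 \right)} = \left(\left(56 - -1296 - -1200\right) - 2535\right) + \frac{1 + 38^{3} - 113 \cdot 38^{2} + 3192 \cdot 38}{-57 + 38} = \left(\left(56 + 1296 + 1200\right) - 2535\right) + \frac{1 + 54872 - 163172 + 121296}{-19} = \left(2552 - 2535\right) - \frac{1 + 54872 - 163172 + 121296}{19} = 17 - \frac{12997}{19} = - \frac{12674}{19}$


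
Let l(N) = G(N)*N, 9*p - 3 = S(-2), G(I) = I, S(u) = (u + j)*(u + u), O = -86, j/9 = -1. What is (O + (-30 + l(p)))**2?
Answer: 51652969/6561 ≈ 7872.7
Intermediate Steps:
j = -9 (j = 9*(-1) = -9)
S(u) = 2*u*(-9 + u) (S(u) = (u - 9)*(u + u) = (-9 + u)*(2*u) = 2*u*(-9 + u))
p = 47/9 (p = 1/3 + (2*(-2)*(-9 - 2))/9 = 1/3 + (2*(-2)*(-11))/9 = 1/3 + (1/9)*44 = 1/3 + 44/9 = 47/9 ≈ 5.2222)
l(N) = N**2 (l(N) = N*N = N**2)
(O + (-30 + l(p)))**2 = (-86 + (-30 + (47/9)**2))**2 = (-86 + (-30 + 2209/81))**2 = (-86 - 221/81)**2 = (-7187/81)**2 = 51652969/6561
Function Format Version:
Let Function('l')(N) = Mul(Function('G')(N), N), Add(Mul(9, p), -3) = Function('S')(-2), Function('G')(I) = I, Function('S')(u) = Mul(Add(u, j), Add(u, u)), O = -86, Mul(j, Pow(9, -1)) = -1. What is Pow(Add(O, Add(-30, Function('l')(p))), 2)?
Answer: Rational(51652969, 6561) ≈ 7872.7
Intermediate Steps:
j = -9 (j = Mul(9, -1) = -9)
Function('S')(u) = Mul(2, u, Add(-9, u)) (Function('S')(u) = Mul(Add(u, -9), Add(u, u)) = Mul(Add(-9, u), Mul(2, u)) = Mul(2, u, Add(-9, u)))
p = Rational(47, 9) (p = Add(Rational(1, 3), Mul(Rational(1, 9), Mul(2, -2, Add(-9, -2)))) = Add(Rational(1, 3), Mul(Rational(1, 9), Mul(2, -2, -11))) = Add(Rational(1, 3), Mul(Rational(1, 9), 44)) = Add(Rational(1, 3), Rational(44, 9)) = Rational(47, 9) ≈ 5.2222)
Function('l')(N) = Pow(N, 2) (Function('l')(N) = Mul(N, N) = Pow(N, 2))
Pow(Add(O, Add(-30, Function('l')(p))), 2) = Pow(Add(-86, Add(-30, Pow(Rational(47, 9), 2))), 2) = Pow(Add(-86, Add(-30, Rational(2209, 81))), 2) = Pow(Add(-86, Rational(-221, 81)), 2) = Pow(Rational(-7187, 81), 2) = Rational(51652969, 6561)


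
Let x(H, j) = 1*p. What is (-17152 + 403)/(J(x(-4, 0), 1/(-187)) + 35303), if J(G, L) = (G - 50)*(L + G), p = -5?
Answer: -284733/604831 ≈ -0.47076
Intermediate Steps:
x(H, j) = -5 (x(H, j) = 1*(-5) = -5)
J(G, L) = (-50 + G)*(G + L)
(-17152 + 403)/(J(x(-4, 0), 1/(-187)) + 35303) = (-17152 + 403)/(((-5)**2 - 50*(-5) - 50/(-187) - 5/(-187)) + 35303) = -16749/((25 + 250 - 50*(-1/187) - 5*(-1/187)) + 35303) = -16749/((25 + 250 + 50/187 + 5/187) + 35303) = -16749/(4680/17 + 35303) = -16749/604831/17 = -16749*17/604831 = -284733/604831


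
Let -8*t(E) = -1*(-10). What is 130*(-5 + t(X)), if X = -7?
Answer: -1625/2 ≈ -812.50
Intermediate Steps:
t(E) = -5/4 (t(E) = -(-1)*(-10)/8 = -⅛*10 = -5/4)
130*(-5 + t(X)) = 130*(-5 - 5/4) = 130*(-25/4) = -1625/2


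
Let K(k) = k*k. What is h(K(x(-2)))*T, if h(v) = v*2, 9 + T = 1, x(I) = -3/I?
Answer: -36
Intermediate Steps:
K(k) = k²
T = -8 (T = -9 + 1 = -8)
h(v) = 2*v
h(K(x(-2)))*T = (2*(-3/(-2))²)*(-8) = (2*(-3*(-½))²)*(-8) = (2*(3/2)²)*(-8) = (2*(9/4))*(-8) = (9/2)*(-8) = -36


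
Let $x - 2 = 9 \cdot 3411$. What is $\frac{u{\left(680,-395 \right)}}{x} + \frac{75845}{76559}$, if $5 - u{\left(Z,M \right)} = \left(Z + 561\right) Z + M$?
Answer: $- \frac{808408675}{30525167} \approx -26.483$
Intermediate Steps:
$u{\left(Z,M \right)} = 5 - M - Z \left(561 + Z\right)$ ($u{\left(Z,M \right)} = 5 - \left(\left(Z + 561\right) Z + M\right) = 5 - \left(\left(561 + Z\right) Z + M\right) = 5 - \left(Z \left(561 + Z\right) + M\right) = 5 - \left(M + Z \left(561 + Z\right)\right) = 5 - M - Z \left(561 + Z\right)$)
$x = 30701$ ($x = 2 + 9 \cdot 3411 = 2 + 30699 = 30701$)
$\frac{u{\left(680,-395 \right)}}{x} + \frac{75845}{76559} = \frac{5 - -395 - 680^{2} - 381480}{30701} + \frac{75845}{76559} = \left(5 + 395 - 462400 - 381480\right) \frac{1}{30701} + 75845 \cdot \frac{1}{76559} = \left(5 + 395 - 462400 - 381480\right) \frac{1}{30701} + \frac{10835}{10937} = \left(-843480\right) \frac{1}{30701} + \frac{10835}{10937} = - \frac{76680}{2791} + \frac{10835}{10937} = - \frac{808408675}{30525167}$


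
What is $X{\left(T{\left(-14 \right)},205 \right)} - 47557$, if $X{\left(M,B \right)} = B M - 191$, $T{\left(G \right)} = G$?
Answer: $-50618$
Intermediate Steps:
$X{\left(M,B \right)} = -191 + B M$
$X{\left(T{\left(-14 \right)},205 \right)} - 47557 = \left(-191 + 205 \left(-14\right)\right) - 47557 = \left(-191 - 2870\right) - 47557 = -3061 - 47557 = -50618$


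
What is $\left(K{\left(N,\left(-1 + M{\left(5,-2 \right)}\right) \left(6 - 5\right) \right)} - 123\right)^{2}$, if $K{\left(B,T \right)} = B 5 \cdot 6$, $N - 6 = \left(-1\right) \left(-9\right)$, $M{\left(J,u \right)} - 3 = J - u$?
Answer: $106929$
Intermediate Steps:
$M{\left(J,u \right)} = 3 + J - u$ ($M{\left(J,u \right)} = 3 + \left(J - u\right) = 3 + J - u$)
$N = 15$ ($N = 6 - -9 = 6 + 9 = 15$)
$K{\left(B,T \right)} = 30 B$ ($K{\left(B,T \right)} = 5 B 6 = 30 B$)
$\left(K{\left(N,\left(-1 + M{\left(5,-2 \right)}\right) \left(6 - 5\right) \right)} - 123\right)^{2} = \left(30 \cdot 15 - 123\right)^{2} = \left(450 - 123\right)^{2} = 327^{2} = 106929$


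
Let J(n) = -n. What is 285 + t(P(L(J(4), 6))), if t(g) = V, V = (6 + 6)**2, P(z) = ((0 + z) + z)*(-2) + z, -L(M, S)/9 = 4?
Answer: 429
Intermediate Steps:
L(M, S) = -36 (L(M, S) = -9*4 = -36)
P(z) = -3*z (P(z) = (z + z)*(-2) + z = (2*z)*(-2) + z = -4*z + z = -3*z)
V = 144 (V = 12**2 = 144)
t(g) = 144
285 + t(P(L(J(4), 6))) = 285 + 144 = 429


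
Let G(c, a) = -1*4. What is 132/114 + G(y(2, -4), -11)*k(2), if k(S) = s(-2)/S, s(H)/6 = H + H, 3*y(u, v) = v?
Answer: 934/19 ≈ 49.158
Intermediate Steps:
y(u, v) = v/3
G(c, a) = -4
s(H) = 12*H (s(H) = 6*(H + H) = 6*(2*H) = 12*H)
k(S) = -24/S (k(S) = (12*(-2))/S = -24/S)
132/114 + G(y(2, -4), -11)*k(2) = 132/114 - (-96)/2 = 132*(1/114) - (-96)/2 = 22/19 - 4*(-12) = 22/19 + 48 = 934/19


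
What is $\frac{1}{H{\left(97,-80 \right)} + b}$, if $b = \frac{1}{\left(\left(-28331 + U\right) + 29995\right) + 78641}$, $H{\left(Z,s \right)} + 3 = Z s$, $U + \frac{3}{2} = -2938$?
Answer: $- \frac{154731}{1201176751} \approx -0.00012882$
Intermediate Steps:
$U = - \frac{5879}{2}$ ($U = - \frac{3}{2} - 2938 = - \frac{5879}{2} \approx -2939.5$)
$H{\left(Z,s \right)} = -3 + Z s$
$b = \frac{2}{154731}$ ($b = \frac{1}{\left(\left(-28331 - \frac{5879}{2}\right) + 29995\right) + 78641} = \frac{1}{\left(- \frac{62541}{2} + 29995\right) + 78641} = \frac{1}{- \frac{2551}{2} + 78641} = \frac{1}{\frac{154731}{2}} = \frac{2}{154731} \approx 1.2926 \cdot 10^{-5}$)
$\frac{1}{H{\left(97,-80 \right)} + b} = \frac{1}{\left(-3 + 97 \left(-80\right)\right) + \frac{2}{154731}} = \frac{1}{\left(-3 - 7760\right) + \frac{2}{154731}} = \frac{1}{-7763 + \frac{2}{154731}} = \frac{1}{- \frac{1201176751}{154731}} = - \frac{154731}{1201176751}$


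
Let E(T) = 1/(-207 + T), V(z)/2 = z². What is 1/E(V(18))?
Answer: 441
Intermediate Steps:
V(z) = 2*z²
1/E(V(18)) = 1/(1/(-207 + 2*18²)) = 1/(1/(-207 + 2*324)) = 1/(1/(-207 + 648)) = 1/(1/441) = 441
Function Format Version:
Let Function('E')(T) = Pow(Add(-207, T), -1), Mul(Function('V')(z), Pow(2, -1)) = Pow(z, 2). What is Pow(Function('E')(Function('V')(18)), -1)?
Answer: 441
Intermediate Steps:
Function('V')(z) = Mul(2, Pow(z, 2))
Pow(Function('E')(Function('V')(18)), -1) = Pow(Pow(Add(-207, Mul(2, Pow(18, 2))), -1), -1) = Pow(Pow(Add(-207, Mul(2, 324)), -1), -1) = Pow(Pow(Add(-207, 648), -1), -1) = Pow(Pow(441, -1), -1) = Pow(Rational(1, 441), -1) = 441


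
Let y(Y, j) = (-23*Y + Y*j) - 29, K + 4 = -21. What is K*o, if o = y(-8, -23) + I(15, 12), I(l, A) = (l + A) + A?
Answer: -9450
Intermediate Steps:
K = -25 (K = -4 - 21 = -25)
I(l, A) = l + 2*A (I(l, A) = (A + l) + A = l + 2*A)
y(Y, j) = -29 - 23*Y + Y*j
o = 378 (o = (-29 - 23*(-8) - 8*(-23)) + (15 + 2*12) = (-29 + 184 + 184) + (15 + 24) = 339 + 39 = 378)
K*o = -25*378 = -9450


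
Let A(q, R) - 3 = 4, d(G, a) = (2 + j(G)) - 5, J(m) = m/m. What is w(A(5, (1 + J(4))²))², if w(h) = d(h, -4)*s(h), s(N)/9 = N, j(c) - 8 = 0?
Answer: 99225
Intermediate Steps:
j(c) = 8 (j(c) = 8 + 0 = 8)
J(m) = 1
s(N) = 9*N
d(G, a) = 5 (d(G, a) = (2 + 8) - 5 = 10 - 5 = 5)
A(q, R) = 7 (A(q, R) = 3 + 4 = 7)
w(h) = 45*h (w(h) = 5*(9*h) = 45*h)
w(A(5, (1 + J(4))²))² = (45*7)² = 315² = 99225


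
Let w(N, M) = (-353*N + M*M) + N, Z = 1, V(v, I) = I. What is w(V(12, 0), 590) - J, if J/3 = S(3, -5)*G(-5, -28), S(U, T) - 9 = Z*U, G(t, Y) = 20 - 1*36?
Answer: 348676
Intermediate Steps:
G(t, Y) = -16 (G(t, Y) = 20 - 36 = -16)
S(U, T) = 9 + U (S(U, T) = 9 + 1*U = 9 + U)
w(N, M) = M² - 352*N (w(N, M) = (-353*N + M²) + N = (M² - 353*N) + N = M² - 352*N)
J = -576 (J = 3*((9 + 3)*(-16)) = 3*(12*(-16)) = 3*(-192) = -576)
w(V(12, 0), 590) - J = (590² - 352*0) - 1*(-576) = (348100 + 0) + 576 = 348100 + 576 = 348676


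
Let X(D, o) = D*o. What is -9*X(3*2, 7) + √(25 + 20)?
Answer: -378 + 3*√5 ≈ -371.29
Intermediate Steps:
-9*X(3*2, 7) + √(25 + 20) = -9*3*2*7 + √(25 + 20) = -54*7 + √45 = -9*42 + 3*√5 = -378 + 3*√5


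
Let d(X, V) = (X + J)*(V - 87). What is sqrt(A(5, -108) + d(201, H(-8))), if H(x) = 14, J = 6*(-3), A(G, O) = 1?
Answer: I*sqrt(13358) ≈ 115.58*I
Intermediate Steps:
J = -18
d(X, V) = (-87 + V)*(-18 + X) (d(X, V) = (X - 18)*(V - 87) = (-18 + X)*(-87 + V) = (-87 + V)*(-18 + X))
sqrt(A(5, -108) + d(201, H(-8))) = sqrt(1 + (1566 - 87*201 - 18*14 + 14*201)) = sqrt(1 + (1566 - 17487 - 252 + 2814)) = sqrt(1 - 13359) = sqrt(-13358) = I*sqrt(13358)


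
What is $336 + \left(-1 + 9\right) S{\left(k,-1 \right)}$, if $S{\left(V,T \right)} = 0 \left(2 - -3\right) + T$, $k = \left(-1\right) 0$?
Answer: $328$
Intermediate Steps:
$k = 0$
$S{\left(V,T \right)} = T$ ($S{\left(V,T \right)} = 0 \left(2 + 3\right) + T = 0 \cdot 5 + T = 0 + T = T$)
$336 + \left(-1 + 9\right) S{\left(k,-1 \right)} = 336 + \left(-1 + 9\right) \left(-1\right) = 336 + 8 \left(-1\right) = 336 - 8 = 328$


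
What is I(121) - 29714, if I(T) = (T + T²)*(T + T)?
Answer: 3542690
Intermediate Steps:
I(T) = 2*T*(T + T²) (I(T) = (T + T²)*(2*T) = 2*T*(T + T²))
I(121) - 29714 = 2*121²*(1 + 121) - 29714 = 2*14641*122 - 29714 = 3572404 - 29714 = 3542690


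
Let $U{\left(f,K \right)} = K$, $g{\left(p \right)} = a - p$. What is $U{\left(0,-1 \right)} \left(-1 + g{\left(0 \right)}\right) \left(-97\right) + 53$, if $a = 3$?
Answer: $247$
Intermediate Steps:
$g{\left(p \right)} = 3 - p$
$U{\left(0,-1 \right)} \left(-1 + g{\left(0 \right)}\right) \left(-97\right) + 53 = - (-1 + \left(3 - 0\right)) \left(-97\right) + 53 = - (-1 + \left(3 + 0\right)) \left(-97\right) + 53 = - (-1 + 3) \left(-97\right) + 53 = \left(-1\right) 2 \left(-97\right) + 53 = \left(-2\right) \left(-97\right) + 53 = 194 + 53 = 247$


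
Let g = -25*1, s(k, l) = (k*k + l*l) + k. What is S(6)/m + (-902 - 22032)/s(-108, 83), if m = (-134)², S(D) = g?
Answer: -412264029/331198420 ≈ -1.2448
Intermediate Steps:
s(k, l) = k + k² + l² (s(k, l) = (k² + l²) + k = k + k² + l²)
g = -25
S(D) = -25
m = 17956
S(6)/m + (-902 - 22032)/s(-108, 83) = -25/17956 + (-902 - 22032)/(-108 + (-108)² + 83²) = -25*1/17956 - 22934/(-108 + 11664 + 6889) = -25/17956 - 22934/18445 = -412264029/331198420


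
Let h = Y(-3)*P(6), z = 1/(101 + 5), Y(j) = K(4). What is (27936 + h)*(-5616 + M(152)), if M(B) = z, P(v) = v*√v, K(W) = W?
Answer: -8315080560/53 - 7143540*√6/53 ≈ -1.5722e+8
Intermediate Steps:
Y(j) = 4
P(v) = v^(3/2)
z = 1/106 ≈ 0.0094340
M(B) = 1/106
h = 24*√6 (h = 4*6^(3/2) = 4*(6*√6) = 24*√6 ≈ 58.788)
(27936 + h)*(-5616 + M(152)) = (27936 + 24*√6)*(-5616 + 1/106) = (27936 + 24*√6)*(-595295/106) = -8315080560/53 - 7143540*√6/53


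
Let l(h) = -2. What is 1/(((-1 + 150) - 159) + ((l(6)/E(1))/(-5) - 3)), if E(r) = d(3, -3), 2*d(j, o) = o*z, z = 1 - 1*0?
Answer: -15/199 ≈ -0.075377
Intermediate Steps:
z = 1 (z = 1 + 0 = 1)
d(j, o) = o/2 (d(j, o) = (o*1)/2 = o/2)
E(r) = -3/2 (E(r) = (½)*(-3) = -3/2)
1/(((-1 + 150) - 159) + ((l(6)/E(1))/(-5) - 3)) = 1/(((-1 + 150) - 159) + ((-2/(-3/2))/(-5) - 3)) = 1/((149 - 159) + (-(-2)*(-2)/(5*3) - 3)) = 1/(-10 + (-⅕*4/3 - 3)) = 1/(-10 + (-4/15 - 3)) = 1/(-10 - 49/15) = 1/(-199/15) = -15/199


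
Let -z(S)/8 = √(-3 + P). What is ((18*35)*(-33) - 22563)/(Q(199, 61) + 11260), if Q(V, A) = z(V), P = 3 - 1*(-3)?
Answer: -122038695/31696852 - 43353*√3/15848426 ≈ -3.8549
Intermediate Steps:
P = 6 (P = 3 + 3 = 6)
z(S) = -8*√3 (z(S) = -8*√(-3 + 6) = -8*√3)
Q(V, A) = -8*√3
((18*35)*(-33) - 22563)/(Q(199, 61) + 11260) = ((18*35)*(-33) - 22563)/(-8*√3 + 11260) = (630*(-33) - 22563)/(11260 - 8*√3) = (-20790 - 22563)/(11260 - 8*√3) = -43353/(11260 - 8*√3)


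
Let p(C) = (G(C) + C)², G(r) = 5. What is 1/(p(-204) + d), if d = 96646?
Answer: 1/136247 ≈ 7.3396e-6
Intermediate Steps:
p(C) = (5 + C)²
1/(p(-204) + d) = 1/((5 - 204)² + 96646) = 1/((-199)² + 96646) = 1/(39601 + 96646) = 1/136247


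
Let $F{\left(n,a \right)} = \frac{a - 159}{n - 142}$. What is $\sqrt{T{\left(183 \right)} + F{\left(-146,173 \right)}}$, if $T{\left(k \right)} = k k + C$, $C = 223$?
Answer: $\frac{\sqrt{4854521}}{12} \approx 183.61$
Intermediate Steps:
$F{\left(n,a \right)} = \frac{-159 + a}{-142 + n}$
$T{\left(k \right)} = 223 + k^{2}$ ($T{\left(k \right)} = k k + 223 = k^{2} + 223 = 223 + k^{2}$)
$\sqrt{T{\left(183 \right)} + F{\left(-146,173 \right)}} = \sqrt{\left(223 + 183^{2}\right) + \frac{-159 + 173}{-142 - 146}} = \sqrt{\left(223 + 33489\right) + \frac{1}{-288} \cdot 14} = \sqrt{33712 - \frac{7}{144}} = \sqrt{\frac{4854521}{144}} = \frac{\sqrt{4854521}}{12}$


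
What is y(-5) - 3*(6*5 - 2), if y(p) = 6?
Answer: -78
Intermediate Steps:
y(-5) - 3*(6*5 - 2) = 6 - 3*(6*5 - 2) = 6 - 3*(30 - 2) = 6 - 3*28 = 6 - 84 = -78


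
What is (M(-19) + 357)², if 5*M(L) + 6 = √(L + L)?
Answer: (1779 + I*√38)²/25 ≈ 1.2659e+5 + 877.32*I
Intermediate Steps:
M(L) = -6/5 + √2*√L/5 (M(L) = -6/5 + √(L + L)/5 = -6/5 + √(2*L)/5 = -6/5 + (√2*√L)/5 = -6/5 + √2*√L/5)
(M(-19) + 357)² = ((-6/5 + √2*√(-19)/5) + 357)² = ((-6/5 + √2*(I*√19)/5) + 357)² = ((-6/5 + I*√38/5) + 357)² = (1779/5 + I*√38/5)²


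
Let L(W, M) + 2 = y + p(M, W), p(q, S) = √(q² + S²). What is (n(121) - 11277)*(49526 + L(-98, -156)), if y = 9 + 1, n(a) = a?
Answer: -552601304 - 22312*√8485 ≈ -5.5466e+8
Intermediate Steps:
y = 10
p(q, S) = √(S² + q²)
L(W, M) = 8 + √(M² + W²) (L(W, M) = -2 + (10 + √(W² + M²)) = -2 + (10 + √(M² + W²)) = 8 + √(M² + W²))
(n(121) - 11277)*(49526 + L(-98, -156)) = (121 - 11277)*(49526 + (8 + √((-156)² + (-98)²))) = -11156*(49526 + (8 + √(24336 + 9604))) = -11156*(49526 + (8 + √33940)) = -11156*(49526 + (8 + 2*√8485)) = -11156*(49534 + 2*√8485) = -552601304 - 22312*√8485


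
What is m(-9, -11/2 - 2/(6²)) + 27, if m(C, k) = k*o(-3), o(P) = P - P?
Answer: 27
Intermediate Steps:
o(P) = 0
m(C, k) = 0 (m(C, k) = k*0 = 0)
m(-9, -11/2 - 2/(6²)) + 27 = 0 + 27 = 27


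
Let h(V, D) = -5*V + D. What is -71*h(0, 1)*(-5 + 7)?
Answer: -142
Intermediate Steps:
h(V, D) = D - 5*V
-71*h(0, 1)*(-5 + 7) = -71*(1 - 5*0)*(-5 + 7) = -71*(1 + 0)*2 = -71*2 = -142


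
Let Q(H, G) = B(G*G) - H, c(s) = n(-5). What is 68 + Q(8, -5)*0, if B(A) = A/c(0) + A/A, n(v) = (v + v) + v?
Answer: 68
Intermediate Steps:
n(v) = 3*v (n(v) = 2*v + v = 3*v)
c(s) = -15 (c(s) = 3*(-5) = -15)
B(A) = 1 - A/15 (B(A) = A/(-15) + A/A = A*(-1/15) + 1 = -A/15 + 1 = 1 - A/15)
Q(H, G) = 1 - H - G²/15 (Q(H, G) = (1 - G*G/15) - H = (1 - G²/15) - H = 1 - H - G²/15)
68 + Q(8, -5)*0 = 68 + (1 - 1*8 - 1/15*(-5)²)*0 = 68 + (1 - 8 - 1/15*25)*0 = 68 + (1 - 8 - 5/3)*0 = 68 - 26/3*0 = 68 + 0 = 68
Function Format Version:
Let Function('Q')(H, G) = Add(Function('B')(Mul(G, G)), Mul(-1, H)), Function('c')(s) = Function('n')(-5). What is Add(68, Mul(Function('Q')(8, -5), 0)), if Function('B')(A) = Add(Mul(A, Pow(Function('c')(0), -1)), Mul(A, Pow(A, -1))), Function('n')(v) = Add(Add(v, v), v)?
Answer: 68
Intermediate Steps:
Function('n')(v) = Mul(3, v) (Function('n')(v) = Add(Mul(2, v), v) = Mul(3, v))
Function('c')(s) = -15 (Function('c')(s) = Mul(3, -5) = -15)
Function('B')(A) = Add(1, Mul(Rational(-1, 15), A)) (Function('B')(A) = Add(Mul(A, Pow(-15, -1)), Mul(A, Pow(A, -1))) = Add(Mul(A, Rational(-1, 15)), 1) = Add(Mul(Rational(-1, 15), A), 1) = Add(1, Mul(Rational(-1, 15), A)))
Function('Q')(H, G) = Add(1, Mul(-1, H), Mul(Rational(-1, 15), Pow(G, 2))) (Function('Q')(H, G) = Add(Add(1, Mul(Rational(-1, 15), Mul(G, G))), Mul(-1, H)) = Add(Add(1, Mul(Rational(-1, 15), Pow(G, 2))), Mul(-1, H)) = Add(1, Mul(-1, H), Mul(Rational(-1, 15), Pow(G, 2))))
Add(68, Mul(Function('Q')(8, -5), 0)) = Add(68, Mul(Add(1, Mul(-1, 8), Mul(Rational(-1, 15), Pow(-5, 2))), 0)) = Add(68, Mul(Add(1, -8, Mul(Rational(-1, 15), 25)), 0)) = Add(68, Mul(Add(1, -8, Rational(-5, 3)), 0)) = Add(68, Mul(Rational(-26, 3), 0)) = Add(68, 0) = 68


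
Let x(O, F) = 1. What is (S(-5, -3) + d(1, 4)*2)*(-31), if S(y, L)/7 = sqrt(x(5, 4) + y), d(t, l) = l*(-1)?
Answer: 248 - 434*I ≈ 248.0 - 434.0*I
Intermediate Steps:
d(t, l) = -l
S(y, L) = 7*sqrt(1 + y)
(S(-5, -3) + d(1, 4)*2)*(-31) = (7*sqrt(1 - 5) - 1*4*2)*(-31) = (7*sqrt(-4) - 4*2)*(-31) = (7*(2*I) - 8)*(-31) = (14*I - 8)*(-31) = (-8 + 14*I)*(-31) = 248 - 434*I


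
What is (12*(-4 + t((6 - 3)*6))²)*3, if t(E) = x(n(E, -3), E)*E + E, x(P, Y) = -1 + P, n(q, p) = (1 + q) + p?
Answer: 2903616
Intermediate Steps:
n(q, p) = 1 + p + q
t(E) = E + E*(-3 + E) (t(E) = (-1 + (1 - 3 + E))*E + E = (-1 + (-2 + E))*E + E = (-3 + E)*E + E = E*(-3 + E) + E = E + E*(-3 + E))
(12*(-4 + t((6 - 3)*6))²)*3 = (12*(-4 + ((6 - 3)*6)*(-2 + (6 - 3)*6))²)*3 = (12*(-4 + (3*6)*(-2 + 3*6))²)*3 = (12*(-4 + 18*(-2 + 18))²)*3 = (12*(-4 + 18*16)²)*3 = (12*(-4 + 288)²)*3 = (12*284²)*3 = (12*80656)*3 = 967872*3 = 2903616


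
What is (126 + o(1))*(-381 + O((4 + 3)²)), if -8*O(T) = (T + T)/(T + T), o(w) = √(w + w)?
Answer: -192087/4 - 3049*√2/8 ≈ -48561.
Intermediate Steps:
o(w) = √2*√w (o(w) = √(2*w) = √2*√w)
O(T) = -⅛ (O(T) = -(T + T)/(8*(T + T)) = -2*T/(8*(2*T)) = -2*T*1/(2*T)/8 = -⅛*1 = -⅛)
(126 + o(1))*(-381 + O((4 + 3)²)) = (126 + √2*√1)*(-381 - ⅛) = (126 + √2*1)*(-3049/8) = (126 + √2)*(-3049/8) = -192087/4 - 3049*√2/8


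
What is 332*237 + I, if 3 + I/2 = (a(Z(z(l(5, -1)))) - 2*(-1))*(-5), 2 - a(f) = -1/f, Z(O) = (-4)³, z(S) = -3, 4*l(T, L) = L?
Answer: 2516421/32 ≈ 78638.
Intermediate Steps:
l(T, L) = L/4
Z(O) = -64
a(f) = 2 + 1/f (a(f) = 2 - (-1)/f = 2 + 1/f)
I = -1467/32 (I = -6 + 2*(((2 + 1/(-64)) - 2*(-1))*(-5)) = -6 + 2*(((2 - 1/64) + 2)*(-5)) = -6 + 2*((127/64 + 2)*(-5)) = -6 + 2*((255/64)*(-5)) = -6 + 2*(-1275/64) = -6 - 1275/32 = -1467/32 ≈ -45.844)
332*237 + I = 332*237 - 1467/32 = 78684 - 1467/32 = 2516421/32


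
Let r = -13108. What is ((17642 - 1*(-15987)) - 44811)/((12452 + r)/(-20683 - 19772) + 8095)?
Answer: -452367810/327483881 ≈ -1.3813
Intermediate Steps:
((17642 - 1*(-15987)) - 44811)/((12452 + r)/(-20683 - 19772) + 8095) = ((17642 - 1*(-15987)) - 44811)/((12452 - 13108)/(-20683 - 19772) + 8095) = ((17642 + 15987) - 44811)/(-656/(-40455) + 8095) = (33629 - 44811)/(-656*(-1/40455) + 8095) = -11182/(656/40455 + 8095) = -11182/327483881/40455 = -11182*40455/327483881 = -452367810/327483881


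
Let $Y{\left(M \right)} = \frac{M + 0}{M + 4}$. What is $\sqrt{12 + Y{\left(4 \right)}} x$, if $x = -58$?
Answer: $- 145 \sqrt{2} \approx -205.06$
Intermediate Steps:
$Y{\left(M \right)} = \frac{M}{4 + M}$
$\sqrt{12 + Y{\left(4 \right)}} x = \sqrt{12 + \frac{4}{4 + 4}} \left(-58\right) = \sqrt{12 + \frac{4}{8}} \left(-58\right) = \sqrt{12 + 4 \cdot \frac{1}{8}} \left(-58\right) = \sqrt{12 + \frac{1}{2}} \left(-58\right) = \sqrt{\frac{25}{2}} \left(-58\right) = \frac{5 \sqrt{2}}{2} \left(-58\right) = - 145 \sqrt{2}$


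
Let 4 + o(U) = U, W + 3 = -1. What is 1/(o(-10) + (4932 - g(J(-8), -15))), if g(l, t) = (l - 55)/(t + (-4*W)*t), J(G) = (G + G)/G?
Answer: 255/1254037 ≈ 0.00020334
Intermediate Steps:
W = -4 (W = -3 - 1 = -4)
J(G) = 2 (J(G) = (2*G)/G = 2)
o(U) = -4 + U
g(l, t) = (-55 + l)/(17*t) (g(l, t) = (l - 55)/(t + (-4*(-4))*t) = (-55 + l)/(t + 16*t) = (-55 + l)/((17*t)) = (-55 + l)*(1/(17*t)) = (-55 + l)/(17*t))
1/(o(-10) + (4932 - g(J(-8), -15))) = 1/((-4 - 10) + (4932 - (-55 + 2)/(17*(-15)))) = 1/(-14 + (4932 - (-1)*(-53)/(17*15))) = 1/(-14 + (4932 - 1*53/255)) = 1/(-14 + (4932 - 53/255)) = 1/(-14 + 1257607/255) = 1/(1254037/255) = 255/1254037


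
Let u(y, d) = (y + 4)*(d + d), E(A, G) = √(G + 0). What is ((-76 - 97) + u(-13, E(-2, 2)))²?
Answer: 30577 + 6228*√2 ≈ 39385.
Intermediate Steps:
E(A, G) = √G
u(y, d) = 2*d*(4 + y) (u(y, d) = (4 + y)*(2*d) = 2*d*(4 + y))
((-76 - 97) + u(-13, E(-2, 2)))² = ((-76 - 97) + 2*√2*(4 - 13))² = (-173 + 2*√2*(-9))² = (-173 - 18*√2)²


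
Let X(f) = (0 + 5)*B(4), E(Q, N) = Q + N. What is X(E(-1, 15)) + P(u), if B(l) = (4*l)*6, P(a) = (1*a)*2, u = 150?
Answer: 780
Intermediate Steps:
P(a) = 2*a (P(a) = a*2 = 2*a)
B(l) = 24*l
E(Q, N) = N + Q
X(f) = 480 (X(f) = (0 + 5)*(24*4) = 5*96 = 480)
X(E(-1, 15)) + P(u) = 480 + 2*150 = 480 + 300 = 780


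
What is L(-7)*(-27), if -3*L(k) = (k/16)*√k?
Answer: -63*I*√7/16 ≈ -10.418*I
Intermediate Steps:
L(k) = -k^(3/2)/48 (L(k) = -k/16*√k/3 = -k^(3/2)/48)
L(-7)*(-27) = -(-7)*I*√7/48*(-27) = (7*I*√7/48)*(-27) = -63*I*√7/16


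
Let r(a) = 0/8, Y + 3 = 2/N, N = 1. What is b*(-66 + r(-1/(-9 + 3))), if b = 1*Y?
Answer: 66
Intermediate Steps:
Y = -1 (Y = -3 + 2/1 = -3 + 2*1 = -3 + 2 = -1)
r(a) = 0 (r(a) = 0*(1/8) = 0)
b = -1 (b = 1*(-1) = -1)
b*(-66 + r(-1/(-9 + 3))) = -(-66 + 0) = -1*(-66) = 66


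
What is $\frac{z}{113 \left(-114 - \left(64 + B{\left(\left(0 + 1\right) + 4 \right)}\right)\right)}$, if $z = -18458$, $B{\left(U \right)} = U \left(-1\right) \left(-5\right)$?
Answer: $\frac{18458}{22939} \approx 0.80466$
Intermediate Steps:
$B{\left(U \right)} = 5 U$ ($B{\left(U \right)} = - U \left(-5\right) = 5 U$)
$\frac{z}{113 \left(-114 - \left(64 + B{\left(\left(0 + 1\right) + 4 \right)}\right)\right)} = - \frac{18458}{113 \left(-114 - \left(64 + 5 \left(\left(0 + 1\right) + 4\right)\right)\right)} = - \frac{18458}{113 \left(-114 - \left(64 + 5 \left(1 + 4\right)\right)\right)} = - \frac{18458}{113 \left(-114 - \left(64 + 5 \cdot 5\right)\right)} = - \frac{18458}{113 \left(-114 - 89\right)} = - \frac{18458}{113 \left(-203\right)} = - \frac{18458}{-22939} = \left(-18458\right) \left(- \frac{1}{22939}\right) = \frac{18458}{22939}$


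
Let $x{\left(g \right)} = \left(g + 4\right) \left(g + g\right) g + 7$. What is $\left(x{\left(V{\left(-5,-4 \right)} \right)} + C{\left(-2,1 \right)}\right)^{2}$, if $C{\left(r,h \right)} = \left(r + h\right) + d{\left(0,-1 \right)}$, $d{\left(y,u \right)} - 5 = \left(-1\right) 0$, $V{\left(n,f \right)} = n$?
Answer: $1521$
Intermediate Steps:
$d{\left(y,u \right)} = 5$ ($d{\left(y,u \right)} = 5 - 0 = 5 + 0 = 5$)
$C{\left(r,h \right)} = 5 + h + r$ ($C{\left(r,h \right)} = \left(r + h\right) + 5 = \left(h + r\right) + 5 = 5 + h + r$)
$x{\left(g \right)} = 7 + 2 g^{2} \left(4 + g\right)$ ($x{\left(g \right)} = \left(4 + g\right) 2 g g + 7 = 2 g \left(4 + g\right) g + 7 = 2 g^{2} \left(4 + g\right) + 7 = 7 + 2 g^{2} \left(4 + g\right)$)
$\left(x{\left(V{\left(-5,-4 \right)} \right)} + C{\left(-2,1 \right)}\right)^{2} = \left(\left(7 + 2 \left(-5\right)^{3} + 8 \left(-5\right)^{2}\right) + \left(5 + 1 - 2\right)\right)^{2} = \left(\left(7 + 2 \left(-125\right) + 8 \cdot 25\right) + 4\right)^{2} = \left(\left(7 - 250 + 200\right) + 4\right)^{2} = \left(-43 + 4\right)^{2} = \left(-39\right)^{2} = 1521$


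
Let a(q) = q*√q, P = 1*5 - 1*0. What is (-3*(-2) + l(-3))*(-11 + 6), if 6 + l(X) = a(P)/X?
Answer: 25*√5/3 ≈ 18.634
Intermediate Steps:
P = 5 (P = 5 + 0 = 5)
a(q) = q^(3/2)
l(X) = -6 + 5*√5/X (l(X) = -6 + 5^(3/2)/X = -6 + (5*√5)/X = -6 + 5*√5/X)
(-3*(-2) + l(-3))*(-11 + 6) = (-3*(-2) + (-6 + 5*√5/(-3)))*(-11 + 6) = (6 + (-6 + 5*√5*(-⅓)))*(-5) = (6 + (-6 - 5*√5/3))*(-5) = -5*√5/3*(-5) = 25*√5/3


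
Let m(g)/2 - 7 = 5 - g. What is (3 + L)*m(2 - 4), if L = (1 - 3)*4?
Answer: -140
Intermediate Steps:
m(g) = 24 - 2*g (m(g) = 14 + 2*(5 - g) = 14 + (10 - 2*g) = 24 - 2*g)
L = -8 (L = -2*4 = -8)
(3 + L)*m(2 - 4) = (3 - 8)*(24 - 2*(2 - 4)) = -5*(24 - 2*(-2)) = -5*(24 + 4) = -5*28 = -140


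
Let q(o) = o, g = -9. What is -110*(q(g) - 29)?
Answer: 4180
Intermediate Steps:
-110*(q(g) - 29) = -110*(-9 - 29) = -110*(-38) = 4180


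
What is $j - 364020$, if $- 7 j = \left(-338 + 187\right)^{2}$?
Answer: $- \frac{2570941}{7} \approx -3.6728 \cdot 10^{5}$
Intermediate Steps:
$j = - \frac{22801}{7}$ ($j = - \frac{\left(-338 + 187\right)^{2}}{7} = - \frac{\left(-151\right)^{2}}{7} = \left(- \frac{1}{7}\right) 22801 = - \frac{22801}{7} \approx -3257.3$)
$j - 364020 = - \frac{22801}{7} - 364020 = - \frac{2570941}{7}$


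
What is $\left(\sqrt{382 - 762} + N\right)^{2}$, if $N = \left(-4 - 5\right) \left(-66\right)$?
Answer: $352456 + 2376 i \sqrt{95} \approx 3.5246 \cdot 10^{5} + 23158.0 i$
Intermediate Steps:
$N = 594$ ($N = \left(-4 - 5\right) \left(-66\right) = \left(-9\right) \left(-66\right) = 594$)
$\left(\sqrt{382 - 762} + N\right)^{2} = \left(\sqrt{382 - 762} + 594\right)^{2} = \left(\sqrt{-380} + 594\right)^{2} = \left(2 i \sqrt{95} + 594\right)^{2} = \left(594 + 2 i \sqrt{95}\right)^{2}$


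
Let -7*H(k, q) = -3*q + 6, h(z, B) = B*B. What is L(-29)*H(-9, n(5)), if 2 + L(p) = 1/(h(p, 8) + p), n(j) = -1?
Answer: 621/245 ≈ 2.5347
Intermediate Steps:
h(z, B) = B²
H(k, q) = -6/7 + 3*q/7 (H(k, q) = -(-3*q + 6)/7 = -(6 - 3*q)/7 = -6/7 + 3*q/7)
L(p) = -2 + 1/(64 + p) (L(p) = -2 + 1/(8² + p) = -2 + 1/(64 + p))
L(-29)*H(-9, n(5)) = ((-127 - 2*(-29))/(64 - 29))*(-6/7 + (3/7)*(-1)) = ((-127 + 58)/35)*(-6/7 - 3/7) = ((1/35)*(-69))*(-9/7) = -69/35*(-9/7) = 621/245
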